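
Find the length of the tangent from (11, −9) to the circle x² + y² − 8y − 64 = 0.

Centre (0, 4), r² = 80. |PO|² = (11)² + (−13)² = 290.
The tangent meets the radius at right angles, so tangent² = |PO|² − r² = 290 − 80 = 210.

√210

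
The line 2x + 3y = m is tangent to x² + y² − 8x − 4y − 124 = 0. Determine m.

For a tangent, require d(centre, line) = r = 12.
|2·4 + 3·2 − m| / √13 = 12
|m − (14)| = 12√13.

m = 14 ± 12√13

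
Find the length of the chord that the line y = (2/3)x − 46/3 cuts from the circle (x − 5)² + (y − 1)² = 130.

2√13

From the line, y = (−46 + 2x)/3. Substituting:
13x² − 286x + 1456 = 0  ⟹  x² − 22x + 112 = 0
x = 14 or x = 8, giving (14, −6) and (8, −10).
Chord length = distance between (14, −6) and (8, −10) = √52 = 2√13.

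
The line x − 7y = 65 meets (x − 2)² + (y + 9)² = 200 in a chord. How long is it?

20√2

Express y = (−65 + x)/7 and substitute into the circle:
50x² − 200x − 9600 = 0  ⟹  x² − 4x − 192 = 0
x = 16 or x = −12, giving (16, −7) and (−12, −11).
|(16, −7) − (−12, −11)| = √((28)² + (4)²) = 20√2.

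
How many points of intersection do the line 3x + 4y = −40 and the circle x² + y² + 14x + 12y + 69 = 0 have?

2

Substituting the line into the circle gives 25x² + 320x + 784 = 0.
Discriminant = (320)² − 4·25·(784) = 24000 > 0.
Two real roots: the line is a secant.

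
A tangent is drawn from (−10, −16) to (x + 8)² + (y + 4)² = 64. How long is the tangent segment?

2√21

With centre O = (−8, −4), |OP|² = 148 and r² = 64.
The tangent meets the radius at right angles, so tangent² = |PO|² − r² = 148 − 64 = 84.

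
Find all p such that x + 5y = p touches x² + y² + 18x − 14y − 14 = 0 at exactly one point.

For a tangent, require d(centre, line) = r = 12.
|1·(−9) + 5·7 − p| / √26 = 12
|p − (26)| = 12√26.

p = 26 ± 12√26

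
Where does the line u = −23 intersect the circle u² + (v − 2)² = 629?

The line gives u = −23. Substituting into the circle:
v² − 4v − 96 = 0
v = 12 or v = −8, giving (−23, 12) and (−23, −8).

(−23, −8) and (−23, 12)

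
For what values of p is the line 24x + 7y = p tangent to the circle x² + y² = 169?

Tangency holds when the distance from the centre (0, 0) to the line equals the radius 13:
|24·0 + 7·0 − p| / √625 = 13
|p| = 13·25, so p = 325 or p = −325.

p = −325 or p = 325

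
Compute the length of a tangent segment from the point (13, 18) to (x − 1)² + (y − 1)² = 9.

2√106

The centre is (1, 1) and r = 3. The square of the distance from P to the centre is 144 + 289 = 433.
Power of the point: PT² = |PO|² − r² = 424, so PT = 2√106.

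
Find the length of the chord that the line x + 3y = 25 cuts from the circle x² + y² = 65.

√10

Substitute y = (25 − x)/3:
10x² − 50x + 40 = 0  ⟹  x² − 5x + 4 = 0
x = 4 or x = 1, giving (4, 7) and (1, 8).
Chord length = distance between (4, 7) and (1, 8) = √10 = √10.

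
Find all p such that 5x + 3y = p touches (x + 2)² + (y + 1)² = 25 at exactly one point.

p = −13 ± 5√34

The line touches the circle iff its distance from (−2, −1) is 5:
|5·(−2) + 3·(−1) − p| / √34 = 5
|p − (−13)| = 5√34.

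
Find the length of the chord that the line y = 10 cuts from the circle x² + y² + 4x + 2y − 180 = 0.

Centre (−2, −1), r² = 185. Perpendicular distance d from centre to line = |−11| / √1 = 11.
Chord = 2√(r² − d²) = 2·√(64) = 16.

16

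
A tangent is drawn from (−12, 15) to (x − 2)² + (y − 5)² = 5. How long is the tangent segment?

Centre (2, 5), r² = 5. |PO|² = (−14)² + (10)² = 296.
By the tangent–radius right angle, tangent length = √(|PO|² − r²) = √291.

√291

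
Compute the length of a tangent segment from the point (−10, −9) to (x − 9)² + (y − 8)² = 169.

The centre is (9, 8) and r = 13. The square of the distance from P to the centre is 361 + 289 = 650.
The tangent meets the radius at right angles, so tangent² = |PO|² − r² = 650 − 169 = 481.

√481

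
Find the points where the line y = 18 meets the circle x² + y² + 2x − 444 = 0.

(−12, 18) and (10, 18)

Express y = 18 and substitute into the circle:
x² + 2x − 120 = 0
x = 10 or x = −12, giving (10, 18) and (−12, 18).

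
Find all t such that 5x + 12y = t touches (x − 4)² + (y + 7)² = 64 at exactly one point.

t = −168 or t = 40

Tangency holds when the distance from the centre (4, −7) to the line equals the radius 8:
|5·4 + 12·(−7) − t| / √169 = 8
|t − (−64)| = 8·13, so t = 40 or t = −168.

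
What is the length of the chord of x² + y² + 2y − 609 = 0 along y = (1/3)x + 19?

Centre (0, −1), r² = 610. Perpendicular distance d from centre to line = |60| / √10 = 60/√10.
Chord = 2√(r² − d²) = 2·√(250) = 10√10.

10√10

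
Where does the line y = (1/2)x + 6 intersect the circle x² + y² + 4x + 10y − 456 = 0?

(−24, −6) and (12, 12)

From the line, y = (12 + x)/2. Substituting:
5x² + 60x − 1440 = 0  ⟹  x² + 12x − 288 = 0
x = 12 or x = −24, giving (12, 12) and (−24, −6).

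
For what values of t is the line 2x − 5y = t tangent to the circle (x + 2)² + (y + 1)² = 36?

Tangency holds when the distance from the centre (−2, −1) to the line equals the radius 6:
|2·(−2) − 5·(−1) − t| / √29 = 6
|t − (1)| = 6√29.

t = 1 ± 6√29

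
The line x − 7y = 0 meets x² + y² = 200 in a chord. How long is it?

20√2

From the line, y = (x)/7. Substituting:
50x² − 9800 = 0  ⟹  x² − 196 = 0
x = 14 or x = −14, giving (14, 2) and (−14, −2).
|(14, 2) − (−14, −2)| = √((28)² + (4)²) = 20√2.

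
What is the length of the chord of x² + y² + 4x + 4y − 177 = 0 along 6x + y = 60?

2√37

Express y = −6x + 60 and substitute into the circle:
37x² − 740x + 3663 = 0  ⟹  x² − 20x + 99 = 0
x = 11 or x = 9, giving (11, −6) and (9, 6).
Chord length = distance between (11, −6) and (9, 6) = √148 = 2√37.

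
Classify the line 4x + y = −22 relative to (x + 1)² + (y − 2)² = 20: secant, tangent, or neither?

Centre (−1, 2), r² = 20. Distance² from centre to line = (20)²/17 = 400/17.
Since d² > r², the line lies outside the circle.

neither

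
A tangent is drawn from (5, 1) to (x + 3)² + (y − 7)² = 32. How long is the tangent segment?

2√17

With centre O = (−3, 7), |OP|² = 100 and r² = 32.
By the tangent–radius right angle, tangent length = √(|PO|² − r²) = √68 = 2√17.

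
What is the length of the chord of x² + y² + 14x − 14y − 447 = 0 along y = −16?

Centre (−7, 7), r² = 545. Perpendicular distance d from centre to line = |23| / √1 = 23.
Half the chord is √(r² − d²) = √(16), so the full chord is 8.

8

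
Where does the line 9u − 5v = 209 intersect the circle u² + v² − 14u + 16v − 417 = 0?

Express v = (−209 + 9u)/5 and substitute into the circle:
106u² − 3392u + 16536 = 0  ⟹  u² − 32u + 156 = 0
u = 26 or u = 6, giving (26, 5) and (6, −31).

(6, −31) and (26, 5)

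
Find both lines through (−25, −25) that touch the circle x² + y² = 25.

Let a tangent through (−25, −25) have slope m. Its distance from (0, 0) must equal 5:
(25m − (25))² = 25(m² + 1)
12m² − 25m + 12 = 0, so m = 4/3 or m = 3/4.
Through (−25, −25) these give 4x − 3y = −25 and 3x − 4y = 25.

4x − 3y = −25 and 3x − 4y = 25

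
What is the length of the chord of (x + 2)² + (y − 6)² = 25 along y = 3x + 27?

The distance from (−2, 6) to the line is 15/√10, and r² = 25.
Half the chord is √(r² − d²) = √(5/2), so the full chord is √10.

√10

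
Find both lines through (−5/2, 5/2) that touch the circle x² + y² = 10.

3x − y = −10 and x − 3y = −10

A line y − (5/2) = m(x − (−5/2)) is tangent when its distance from (0, 0) is √10:
[m·(5/2) − (−5/2)]² = 10(m² + 1)
3m² − 10m + 3 = 0, so m = 3 or m = 1/3.
Through (−5/2, 5/2) these give 3x − y = −10 and x − 3y = −10.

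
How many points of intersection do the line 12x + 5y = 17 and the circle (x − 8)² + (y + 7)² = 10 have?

Substituting the line into the circle gives 169x² − 1648x + 4054 = 0.
Δ = 2715904 − 2740504 = −24600.
No real roots: the line does not meet the circle.

0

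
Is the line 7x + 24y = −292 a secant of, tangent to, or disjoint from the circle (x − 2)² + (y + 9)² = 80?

secant

d² = (7·2 + 24·(−9) − (−292))²/625 = 324/25; r² = 80.
Since d² < r², the line cuts the circle twice.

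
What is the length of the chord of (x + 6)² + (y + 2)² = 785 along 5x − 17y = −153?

3√314

From the line, y = (153 + 5x)/17. Substituting:
314x² + 5338x − 181492 = 0  ⟹  x² + 17x − 578 = 0
x = 17 or x = −34, giving (17, 14) and (−34, −1).
|(17, 14) − (−34, −1)| = √((51)² + (15)²) = 3√314.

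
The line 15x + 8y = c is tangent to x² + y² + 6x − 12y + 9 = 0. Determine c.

For a tangent, require d(centre, line) = r = 6.
|15·(−3) + 8·6 − c| / √289 = 6
|c − (3)| = 6·17, so c = 105 or c = −99.

c = −99 or c = 105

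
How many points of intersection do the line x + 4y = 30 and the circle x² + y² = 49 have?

Substituting the line into the circle gives 17x² − 60x + 116 = 0.
Discriminant = (−60)² − 4·17·(116) = −4288 < 0.
No real roots: the line does not meet the circle.

0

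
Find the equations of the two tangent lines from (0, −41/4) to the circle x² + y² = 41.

Write the tangent as mx − y + (−41/4 − m·(0)) = 0 and set its distance from the centre to √41:
[m·(0) − (41/4)]² = 41(m² + 1)
16m² − 25 = 0, so m = −5/4 or m = 5/4.
Through (0, −41/4) these give 5x + 4y = −41 and 5x − 4y = 41.

5x + 4y = −41 and 5x − 4y = 41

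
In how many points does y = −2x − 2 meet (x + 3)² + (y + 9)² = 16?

Substituting the line into the circle gives 5x² − 22x + 42 = 0.
Δ = 484 − 840 = −356.
No real roots: the line does not meet the circle.

0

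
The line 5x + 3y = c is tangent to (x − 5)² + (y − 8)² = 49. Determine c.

The line touches the circle iff its distance from (5, 8) is 7:
|5·5 + 3·8 − c| / √34 = 7
|c − (49)| = 7√34.

c = 49 ± 7√34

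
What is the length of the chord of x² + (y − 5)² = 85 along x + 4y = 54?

2√17

The distance from (0, 5) to the line is 34/√17, and r² = 85.
Chord = 2√(r² − d²) = 2·√(17) = 2√17.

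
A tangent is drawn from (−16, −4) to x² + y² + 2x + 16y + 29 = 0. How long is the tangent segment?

√205

With centre O = (−1, −8), |OP|² = 241 and r² = 36.
By the tangent–radius right angle, tangent length = √(|PO|² − r²) = √205.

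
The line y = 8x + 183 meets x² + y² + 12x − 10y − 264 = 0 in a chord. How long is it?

2√65

Centre (−6, 5), r² = 325. Perpendicular distance d from centre to line = |130| / √65 = 130/√65.
Chord = 2√(r² − d²) = 2·√(65) = 2√65.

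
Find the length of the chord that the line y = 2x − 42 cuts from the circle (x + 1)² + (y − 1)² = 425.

4√5

The distance from (−1, 1) to the line is 45/√5, and r² = 425.
Half the chord is √(r² − d²) = √(20), so the full chord is 4√5.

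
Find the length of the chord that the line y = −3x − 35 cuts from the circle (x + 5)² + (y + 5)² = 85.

5√10

The distance from (−5, −5) to the line is 15/√10, and r² = 85.
Half the chord is √(r² − d²) = √(125/2), so the full chord is 5√10.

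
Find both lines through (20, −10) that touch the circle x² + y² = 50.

Write the tangent as mx − y + (−10 − m·(20)) = 0 and set its distance from the centre to 5√2:
[m·(−20) − (10)]² = 50(m² + 1)
7m² + 8m + 1 = 0, so m = −1 or m = −1/7.
Through (20, −10) these give x + y = 10 and x + 7y = −50.

x + y = 10 and x + 7y = −50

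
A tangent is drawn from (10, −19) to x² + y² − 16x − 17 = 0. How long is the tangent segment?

With centre O = (8, 0), |OP|² = 365 and r² = 81.
By the tangent–radius right angle, tangent length = √(|PO|² − r²) = √284 = 2√71.

2√71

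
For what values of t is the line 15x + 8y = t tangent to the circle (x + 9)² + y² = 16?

The line touches the circle iff its distance from (−9, 0) is 4:
|15·(−9) + 8·0 − t| / √289 = 4
|t − (−135)| = 4·17, so t = −67 or t = −203.

t = −203 or t = −67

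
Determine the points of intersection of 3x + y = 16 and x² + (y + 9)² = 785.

From the line, y = −3x + 16. Substituting:
10x² − 150x − 160 = 0  ⟹  x² − 15x − 16 = 0
x = 16 or x = −1, giving (16, −32) and (−1, 19).

(−1, 19) and (16, −32)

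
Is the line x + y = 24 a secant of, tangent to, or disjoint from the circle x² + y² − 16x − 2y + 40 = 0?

Substituting the line into the circle gives 2x² − 62x + 568 = 0.
Discriminant = (−62)² − 4·2·(568) = −700 < 0.
No real roots: the line does not meet the circle.

disjoint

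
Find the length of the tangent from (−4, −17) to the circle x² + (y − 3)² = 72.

The centre is (0, 3) and r = 6√2. The square of the distance from P to the centre is 16 + 400 = 416.
The tangent meets the radius at right angles, so tangent² = |PO|² − r² = 416 − 72 = 344.

2√86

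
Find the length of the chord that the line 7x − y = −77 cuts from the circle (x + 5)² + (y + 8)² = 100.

10√2

Centre (−5, −8), r² = 100. Perpendicular distance d from centre to line = |50| / √50 = 50/√50.
Chord = 2√(r² − d²) = 2·√(50) = 10√2.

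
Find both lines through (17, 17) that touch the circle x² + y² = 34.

A line y − (17) = m(x − (17)) is tangent when its distance from (0, 0) is √34:
(−17m − (−17))² = 34(m² + 1)
15m² − 34m + 15 = 0, so m = 5/3 or m = 3/5.
Through (17, 17) these give 5x − 3y = 34 and 3x − 5y = −34.

5x − 3y = 34 and 3x − 5y = −34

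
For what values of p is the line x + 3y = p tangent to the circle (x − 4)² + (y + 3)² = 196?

Tangency holds when the distance from the centre (4, −3) to the line equals the radius 14:
|1·4 + 3·(−3) − p| / √10 = 14
|p − (−5)| = 14√10.

p = −5 ± 14√10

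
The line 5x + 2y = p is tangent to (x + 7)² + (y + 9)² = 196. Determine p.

p = −53 ± 14√29

The line touches the circle iff its distance from (−7, −9) is 14:
|5·(−7) + 2·(−9) − p| / √29 = 14
|p − (−53)| = 14√29.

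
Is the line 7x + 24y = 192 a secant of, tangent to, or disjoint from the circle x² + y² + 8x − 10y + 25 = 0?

tangent

Substituting the line into the circle gives 625x² + 3600x + 5184 = 0.
Δ = 12960000 − 12960000 = 0.
A repeated root: the line is tangent.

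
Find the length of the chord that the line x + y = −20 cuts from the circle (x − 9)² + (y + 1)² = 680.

Centre (9, −1), r² = 680. Perpendicular distance d from centre to line = |28| / √2 = 28/√2.
Chord = 2√(r² − d²) = 2·√(288) = 24√2.

24√2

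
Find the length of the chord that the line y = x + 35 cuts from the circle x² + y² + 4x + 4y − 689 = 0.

13√2

The distance from (−2, −2) to the line is 35/√2, and r² = 697.
Half the chord is √(r² − d²) = √(169/2), so the full chord is 13√2.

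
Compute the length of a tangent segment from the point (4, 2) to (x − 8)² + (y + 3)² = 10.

Centre (8, −3), r² = 10. |PO|² = (−4)² + (5)² = 41.
By the tangent–radius right angle, tangent length = √(|PO|² − r²) = √31.

√31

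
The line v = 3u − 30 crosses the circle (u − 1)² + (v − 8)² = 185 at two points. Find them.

Express v = 3u − 30 and substitute into the circle:
10u² − 230u + 1260 = 0  ⟹  u² − 23u + 126 = 0
u = 14 or u = 9, giving (14, 12) and (9, −3).

(9, −3) and (14, 12)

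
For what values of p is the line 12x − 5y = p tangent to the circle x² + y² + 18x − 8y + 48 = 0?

p = −219 or p = −37

Tangency holds when the distance from the centre (−9, 4) to the line equals the radius 7:
|12·(−9) − 5·4 − p| / √169 = 7
|p − (−128)| = 7·13, so p = −37 or p = −219.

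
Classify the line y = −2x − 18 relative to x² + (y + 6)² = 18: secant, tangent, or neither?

neither

Centre (0, −6), r² = 18. Distance² from centre to line = (12)²/5 = 144/5.
Since d² > r², the line lies outside the circle.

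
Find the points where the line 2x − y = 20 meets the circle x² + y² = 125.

(5, −10) and (11, 2)

From the line, y = 2x − 20. Substituting:
5x² − 80x + 275 = 0  ⟹  x² − 16x + 55 = 0
x = 11 or x = 5, giving (11, 2) and (5, −10).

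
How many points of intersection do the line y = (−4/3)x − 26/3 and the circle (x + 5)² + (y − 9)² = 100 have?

Substituting the line into the circle gives 25x² + 514x + 2134 = 0.
Δ = 264196 − 213400 = 50796.
Two real roots: the line is a secant.

2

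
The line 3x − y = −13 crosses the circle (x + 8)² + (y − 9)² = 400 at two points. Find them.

Express y = 3x + 13 and substitute into the circle:
10x² + 40x − 320 = 0  ⟹  x² + 4x − 32 = 0
x = 4 or x = −8, giving (4, 25) and (−8, −11).

(−8, −11) and (4, 25)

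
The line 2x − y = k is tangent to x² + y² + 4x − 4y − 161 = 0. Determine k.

k = −6 ± 13√5

The line touches the circle iff its distance from (−2, 2) is 13:
|2·(−2) − 1·2 − k| / √5 = 13
|k − (−6)| = 13√5.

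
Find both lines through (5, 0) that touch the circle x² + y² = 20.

Write the tangent as mx − y + (0 − m·(5)) = 0 and set its distance from the centre to 2√5:
[m·(−5) − (0)]² = 20(m² + 1)
m² − 4 = 0, so m = 2 or m = −2.
With m = 2: 2x − y = 10. With m = −2: 2x + y = 10.

2x − y = 10 and 2x + y = 10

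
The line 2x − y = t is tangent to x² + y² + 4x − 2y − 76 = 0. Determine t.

The line touches the circle iff its distance from (−2, 1) is 9:
|2·(−2) − 1·1 − t| / √5 = 9
|t − (−5)| = 9√5.

t = −5 ± 9√5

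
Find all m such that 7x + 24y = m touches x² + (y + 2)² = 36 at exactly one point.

The line touches the circle iff its distance from (0, −2) is 6:
|7·0 + 24·(−2) − m| / √625 = 6
|m − (−48)| = 6·25, so m = 102 or m = −198.

m = −198 or m = 102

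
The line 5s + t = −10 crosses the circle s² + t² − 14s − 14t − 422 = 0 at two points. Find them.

Substitute t = −5s − 10:
26s² + 156s − 182 = 0  ⟹  s² + 6s − 7 = 0
s = 1 or s = −7, giving (1, −15) and (−7, 25).

(−7, 25) and (1, −15)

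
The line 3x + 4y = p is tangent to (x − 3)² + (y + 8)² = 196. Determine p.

For a tangent, require d(centre, line) = r = 14.
|3·3 + 4·(−8) − p| / √25 = 14
|p − (−23)| = 14·5, so p = 47 or p = −93.

p = −93 or p = 47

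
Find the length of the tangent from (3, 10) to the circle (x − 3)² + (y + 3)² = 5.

2√41

With centre O = (3, −3), |OP|² = 169 and r² = 5.
Power of the point: PT² = |PO|² − r² = 164, so PT = 2√41.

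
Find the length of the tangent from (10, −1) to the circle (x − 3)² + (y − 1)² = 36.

Centre (3, 1), r² = 36. |PO|² = (7)² + (−2)² = 53.
By the tangent–radius right angle, tangent length = √(|PO|² − r²) = √17.

√17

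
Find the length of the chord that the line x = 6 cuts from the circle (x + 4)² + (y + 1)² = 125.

The distance from (−4, −1) to the line is 10, and r² = 125.
Half the chord is √(r² − d²) = √(25), so the full chord is 10.

10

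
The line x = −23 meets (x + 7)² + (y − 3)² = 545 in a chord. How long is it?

34

The line gives x = −23. Substituting into the circle:
y² − 6y − 280 = 0
y = 20 or y = −14, giving (−23, 20) and (−23, −14).
|(−23, 20) − (−23, −14)| = √((0)² + (34)²) = 34.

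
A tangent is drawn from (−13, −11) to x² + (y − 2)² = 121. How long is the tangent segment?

√217

With centre O = (0, 2), |OP|² = 338 and r² = 121.
Power of the point: PT² = |PO|² − r² = 217, so PT = √217.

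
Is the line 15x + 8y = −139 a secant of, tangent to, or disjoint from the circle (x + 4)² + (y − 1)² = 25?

d² = (15·(−4) + 8·1 − (−139))²/289 = 7569/289; r² = 25.
Since d² > r², the line lies outside the circle.

disjoint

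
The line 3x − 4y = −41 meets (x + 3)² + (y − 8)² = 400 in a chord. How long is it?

40

Express y = (41 + 3x)/4 and substitute into the circle:
25x² + 150x − 6175 = 0  ⟹  x² + 6x − 247 = 0
x = 13 or x = −19, giving (13, 20) and (−19, −4).
|(13, 20) − (−19, −4)| = √((32)² + (24)²) = 40.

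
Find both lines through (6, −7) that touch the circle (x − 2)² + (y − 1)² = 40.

x + 3y = −15 and 3x − y = 25

Write the tangent as mx − y + (−7 − m·(6)) = 0 and set its distance from the centre to 2√10:
[m·(−4) − (8)]² = 40(m² + 1)
3m² − 8m − 3 = 0, so m = −1/3 or m = 3.
Through (6, −7) these give x + 3y = −15 and 3x − y = 25.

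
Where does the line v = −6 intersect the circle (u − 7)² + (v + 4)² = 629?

(−18, −6) and (32, −6)

Express v = −6 and substitute into the circle:
u² − 14u − 576 = 0
u = 32 or u = −18, giving (32, −6) and (−18, −6).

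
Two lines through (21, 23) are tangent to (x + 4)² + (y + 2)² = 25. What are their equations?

Write the tangent as mx − y + (23 − m·(21)) = 0 and set its distance from the centre to 5:
[m·(−25) − (−25)]² = 25(m² + 1)
12m² − 25m + 12 = 0, so m = 4/3 or m = 3/4.
Through (21, 23) these give 4x − 3y = 15 and 3x − 4y = −29.

4x − 3y = 15 and 3x − 4y = −29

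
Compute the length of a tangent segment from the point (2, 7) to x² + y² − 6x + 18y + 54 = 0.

√221

With centre O = (3, −9), |OP|² = 257 and r² = 36.
The tangent meets the radius at right angles, so tangent² = |PO|² − r² = 257 − 36 = 221.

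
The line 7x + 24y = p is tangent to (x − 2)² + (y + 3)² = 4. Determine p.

p = −108 or p = −8

Tangency holds when the distance from the centre (2, −3) to the line equals the radius 2:
|7·2 + 24·(−3) − p| / √625 = 2
|p − (−58)| = 2·25, so p = −8 or p = −108.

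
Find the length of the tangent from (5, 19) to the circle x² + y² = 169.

With centre O = (0, 0), |OP|² = 386 and r² = 169.
By the tangent–radius right angle, tangent length = √(|PO|² − r²) = √217.

√217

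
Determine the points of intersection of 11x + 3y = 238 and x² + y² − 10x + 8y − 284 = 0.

(20, 6) and (23, −5)

From the line, y = (238 − 11x)/3. Substituting:
130x² − 5590x + 59800 = 0  ⟹  x² − 43x + 460 = 0
x = 23 or x = 20, giving (23, −5) and (20, 6).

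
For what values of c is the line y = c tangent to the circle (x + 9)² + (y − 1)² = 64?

c = −7 or c = 9

The line touches the circle iff its distance from (−9, 1) is 8:
|0·(−9) + 1·1 − c| / √1 = 8
|c − (1)| = 8, so c = 9 or c = −7.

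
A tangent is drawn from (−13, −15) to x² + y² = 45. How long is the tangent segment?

√349

With centre O = (0, 0), |OP|² = 394 and r² = 45.
By the tangent–radius right angle, tangent length = √(|PO|² − r²) = √349.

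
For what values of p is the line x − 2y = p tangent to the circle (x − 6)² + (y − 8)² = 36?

p = −10 ± 6√5

Tangency holds when the distance from the centre (6, 8) to the line equals the radius 6:
|1·6 − 2·8 − p| / √5 = 6
|p − (−10)| = 6√5.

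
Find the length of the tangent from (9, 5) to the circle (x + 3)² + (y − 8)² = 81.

The centre is (−3, 8) and r = 9. The square of the distance from P to the centre is 144 + 9 = 153.
Power of the point: PT² = |PO|² − r² = 72, so PT = 6√2.

6√2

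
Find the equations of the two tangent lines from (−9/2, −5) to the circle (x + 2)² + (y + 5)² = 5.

Let a tangent through (−9/2, −5) have slope m. Its distance from (−2, −5) must equal √5:
(5/2m − (0))² = 5(m² + 1)
m² − 4 = 0, so m = −2 or m = 2.
Through (−9/2, −5) these give 2x + y = −14 and 2x − y = −4.

2x + y = −14 and 2x − y = −4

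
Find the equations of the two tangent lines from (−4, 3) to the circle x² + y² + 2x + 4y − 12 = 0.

Let a tangent through (−4, 3) have slope m. Its distance from (−1, −2) must equal √17:
(3m − (−5))² = 17(m² + 1)
4m² − 15m − 4 = 0, so m = 4 or m = −1/4.
With m = 4: 4x − y = −19. With m = −1/4: x + 4y = 8.

4x − y = −19 and x + 4y = 8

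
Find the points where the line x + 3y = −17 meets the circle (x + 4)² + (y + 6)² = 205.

(−17, 0) and (10, −9)

Express y = (−17 − x)/3 and substitute into the circle:
10x² + 70x − 1700 = 0  ⟹  x² + 7x − 170 = 0
x = 10 or x = −17, giving (10, −9) and (−17, 0).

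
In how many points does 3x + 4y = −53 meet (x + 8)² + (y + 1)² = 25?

Substituting the line into the circle gives 25x² + 550x + 3025 = 0.
Δ = 302500 − 302500 = 0.
A repeated root: the line is tangent.

1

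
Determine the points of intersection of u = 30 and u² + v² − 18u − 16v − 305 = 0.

(30, 5) and (30, 11)

The line gives u = 30. Substituting into the circle:
v² − 16v + 55 = 0
v = 11 or v = 5, giving (30, 11) and (30, 5).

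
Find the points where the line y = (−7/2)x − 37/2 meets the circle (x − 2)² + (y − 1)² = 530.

Express y = (−37 − 7x)/2 and substitute into the circle:
53x² + 530x − 583 = 0  ⟹  x² + 10x − 11 = 0
x = 1 or x = −11, giving (1, −22) and (−11, 20).

(−11, 20) and (1, −22)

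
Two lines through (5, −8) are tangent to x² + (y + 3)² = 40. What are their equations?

3x − y = 23 and x − 3y = 29

A line y − (−8) = m(x − (5)) is tangent when its distance from (0, −3) is 2√10:
(−5m − (5))² = 40(m² + 1)
3m² − 10m + 3 = 0, so m = 3 or m = 1/3.
Through (5, −8) these give 3x − y = 23 and x − 3y = 29.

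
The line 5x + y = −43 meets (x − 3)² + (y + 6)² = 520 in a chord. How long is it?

8√26

Substitute y = −5x − 43:
26x² + 364x + 858 = 0  ⟹  x² + 14x + 33 = 0
x = −3 or x = −11, giving (−3, −28) and (−11, 12).
|(−3, −28) − (−11, 12)| = √((8)² + (−40)²) = 8√26.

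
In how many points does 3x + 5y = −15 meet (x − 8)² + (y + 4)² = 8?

Substituting the line into the circle gives 34x² − 430x + 1425 = 0.
Discriminant = (−430)² − 4·34·(1425) = −8900 < 0.
No real roots: the line does not meet the circle.

0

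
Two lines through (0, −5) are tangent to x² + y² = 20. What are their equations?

Write the tangent as mx − y + (−5 − m·(0)) = 0 and set its distance from the centre to 2√5:
(0m − (5))² = 20(m² + 1)
4m² − 1 = 0, so m = −1/2 or m = 1/2.
With m = −1/2: x + 2y = −10. With m = 1/2: x − 2y = 10.

x + 2y = −10 and x − 2y = 10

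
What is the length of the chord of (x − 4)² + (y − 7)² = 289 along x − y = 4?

The distance from (4, 7) to the line is 7/√2, and r² = 289.
Chord = 2√(r² − d²) = 2·√(529/2) = 23√2.

23√2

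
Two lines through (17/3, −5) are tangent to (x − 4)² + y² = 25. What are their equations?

3x − 4y = 37 and y = −5

A line y − (−5) = m(x − (17/3)) is tangent when its distance from (4, 0) is 5:
[m·(−5/3) − (5)]² = 25(m² + 1)
4m² − 3m = 0, so m = 3/4 or m = 0.
Through (17/3, −5) these give 3x − 4y = 37 and y = −5.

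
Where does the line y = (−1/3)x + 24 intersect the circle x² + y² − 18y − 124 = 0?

Express y = (72 − x)/3 and substitute into the circle:
10x² − 90x + 180 = 0  ⟹  x² − 9x + 18 = 0
x = 6 or x = 3, giving (6, 22) and (3, 23).

(3, 23) and (6, 22)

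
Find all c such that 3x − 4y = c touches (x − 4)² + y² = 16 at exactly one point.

c = −8 or c = 32

For a tangent, require d(centre, line) = r = 4.
|3·4 − 4·0 − c| / √25 = 4
|c − (12)| = 4·5, so c = 32 or c = −8.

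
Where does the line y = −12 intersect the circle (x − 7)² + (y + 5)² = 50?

Substitute y = −12:
x² − 14x + 48 = 0
x = 8 or x = 6, giving (8, −12) and (6, −12).

(6, −12) and (8, −12)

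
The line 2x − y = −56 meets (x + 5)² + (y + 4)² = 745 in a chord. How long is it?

Substitute y = 2x + 56:
5x² + 250x + 2880 = 0  ⟹  x² + 50x + 576 = 0
x = −18 or x = −32, giving (−18, 20) and (−32, −8).
Chord length = distance between (−18, 20) and (−32, −8) = √980 = 14√5.

14√5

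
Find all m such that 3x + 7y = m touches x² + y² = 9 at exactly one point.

Tangency holds when the distance from the centre (0, 0) to the line equals the radius 3:
|3·0 + 7·0 − m| / √58 = 3
|m| = 3√58.

m = ±3√58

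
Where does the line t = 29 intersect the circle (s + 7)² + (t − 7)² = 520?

From the line, t = 29. Substituting:
s² + 14s + 13 = 0
s = −1 or s = −13, giving (−1, 29) and (−13, 29).

(−13, 29) and (−1, 29)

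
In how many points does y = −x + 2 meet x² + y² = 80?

Centre (0, 0), r² = 80. Distance² from centre to line = (−2)²/2 = 2.
Since d² < r², the line cuts the circle twice.

2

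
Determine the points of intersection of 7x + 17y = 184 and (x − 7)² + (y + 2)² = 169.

From the line, y = (184 − 7x)/17. Substituting:
338x² − 7098x + 12844 = 0  ⟹  x² − 21x + 38 = 0
x = 19 or x = 2, giving (19, 3) and (2, 10).

(2, 10) and (19, 3)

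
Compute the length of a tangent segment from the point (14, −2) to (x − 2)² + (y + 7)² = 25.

12

Centre (2, −7), r² = 25. |PO|² = (12)² + (5)² = 169.
Power of the point: PT² = |PO|² − r² = 144, so PT = 12.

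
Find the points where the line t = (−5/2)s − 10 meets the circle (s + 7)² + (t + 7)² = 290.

(−8, 10) and (4, −20)

From the line, t = (−20 − 5s)/2. Substituting:
29s² + 116s − 928 = 0  ⟹  s² + 4s − 32 = 0
s = 4 or s = −8, giving (4, −20) and (−8, 10).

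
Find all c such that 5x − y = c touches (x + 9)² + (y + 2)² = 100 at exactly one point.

For a tangent, require d(centre, line) = r = 10.
|5·(−9) − 1·(−2) − c| / √26 = 10
|c − (−43)| = 10√26.

c = −43 ± 10√26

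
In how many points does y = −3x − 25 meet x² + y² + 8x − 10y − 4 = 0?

2

Substituting the line into the circle gives 10x² + 188x + 871 = 0.
Discriminant = (188)² − 4·10·(871) = 504 > 0.
Two real roots: the line is a secant.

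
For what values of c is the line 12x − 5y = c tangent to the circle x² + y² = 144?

The line touches the circle iff its distance from (0, 0) is 12:
|12·0 − 5·0 − c| / √169 = 12
|c| = 12·13, so c = 156 or c = −156.

c = −156 or c = 156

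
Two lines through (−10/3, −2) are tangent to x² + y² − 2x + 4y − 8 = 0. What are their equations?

3x − 2y = −6 and 3x + 2y = −14

Write the tangent as mx − y + (−2 − m·(−10/3)) = 0 and set its distance from the centre to √13:
(13/3m − (0))² = 13(m² + 1)
4m² − 9 = 0, so m = 3/2 or m = −3/2.
With m = 3/2: 3x − 2y = −6. With m = −3/2: 3x + 2y = −14.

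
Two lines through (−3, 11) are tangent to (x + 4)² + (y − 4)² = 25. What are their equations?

A line y − (11) = m(x − (−3)) is tangent when its distance from (−4, 4) is 5:
(−1m − (−7))² = 25(m² + 1)
12m² + 7m − 12 = 0, so m = 3/4 or m = −4/3.
Through (−3, 11) these give 3x − 4y = −53 and 4x + 3y = 21.

3x − 4y = −53 and 4x + 3y = 21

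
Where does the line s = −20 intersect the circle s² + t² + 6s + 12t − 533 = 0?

(−20, −23) and (−20, 11)

The line gives s = −20. Substituting into the circle:
t² + 12t − 253 = 0
t = 11 or t = −23, giving (−20, 11) and (−20, −23).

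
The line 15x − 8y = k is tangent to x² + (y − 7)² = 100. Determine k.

k = −226 or k = 114

For a tangent, require d(centre, line) = r = 10.
|15·0 − 8·7 − k| / √289 = 10
|k − (−56)| = 10·17, so k = 114 or k = −226.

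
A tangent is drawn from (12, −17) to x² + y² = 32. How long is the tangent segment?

√401

With centre O = (0, 0), |OP|² = 433 and r² = 32.
Power of the point: PT² = |PO|² − r² = 401, so PT = √401.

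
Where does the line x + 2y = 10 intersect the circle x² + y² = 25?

Express y = (10 − x)/2 and substitute into the circle:
5x² − 20x = 0  ⟹  x² − 4x = 0
x = 4 or x = 0, giving (4, 3) and (0, 5).

(0, 5) and (4, 3)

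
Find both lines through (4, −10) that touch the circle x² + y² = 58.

Let a tangent through (4, −10) have slope m. Its distance from (0, 0) must equal √58:
[m·(−4) − (10)]² = 58(m² + 1)
21m² − 40m − 21 = 0, so m = −3/7 or m = 7/3.
Through (4, −10) these give 3x + 7y = −58 and 7x − 3y = 58.

3x + 7y = −58 and 7x − 3y = 58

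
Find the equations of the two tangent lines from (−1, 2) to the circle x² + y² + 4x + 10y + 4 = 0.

4x + 3y = 2 and 3x − 4y = −11

Write the tangent as mx − y + (2 − m·(−1)) = 0 and set its distance from the centre to 5:
(−1m − (−7))² = 25(m² + 1)
12m² + 7m − 12 = 0, so m = −4/3 or m = 3/4.
Through (−1, 2) these give 4x + 3y = 2 and 3x − 4y = −11.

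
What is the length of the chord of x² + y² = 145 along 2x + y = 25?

Express y = −2x + 25 and substitute into the circle:
5x² − 100x + 480 = 0  ⟹  x² − 20x + 96 = 0
x = 12 or x = 8, giving (12, 1) and (8, 9).
|(12, 1) − (8, 9)| = √((4)² + (−8)²) = 4√5.

4√5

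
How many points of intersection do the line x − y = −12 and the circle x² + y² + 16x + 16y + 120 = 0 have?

0

Centre (−8, −8), r² = 8. Distance² from centre to line = (12)²/2 = 72.
Since d² > r², the line lies outside the circle.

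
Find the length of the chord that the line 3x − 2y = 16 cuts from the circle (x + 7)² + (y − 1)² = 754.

14√13

The distance from (−7, 1) to the line is 39/√13, and r² = 754.
Chord = 2√(r² − d²) = 2·√(637) = 14√13.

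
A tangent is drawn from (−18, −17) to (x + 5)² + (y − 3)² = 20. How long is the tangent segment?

The centre is (−5, 3) and r = 2√5. The square of the distance from P to the centre is 169 + 400 = 569.
Power of the point: PT² = |PO|² − r² = 549, so PT = 3√61.

3√61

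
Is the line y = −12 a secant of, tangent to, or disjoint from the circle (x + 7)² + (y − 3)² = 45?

disjoint

d² = (0·(−7) + 1·3 − (−12))² = 225; r² = 45.
Since d² > r², the line lies outside the circle.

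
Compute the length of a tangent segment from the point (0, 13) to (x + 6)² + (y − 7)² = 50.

Centre (−6, 7), r² = 50. |PO|² = (6)² + (6)² = 72.
The tangent meets the radius at right angles, so tangent² = |PO|² − r² = 72 − 50 = 22.

√22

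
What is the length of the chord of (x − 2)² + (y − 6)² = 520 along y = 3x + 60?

8√10

The distance from (2, 6) to the line is 60/√10, and r² = 520.
Chord = 2√(r² − d²) = 2·√(160) = 8√10.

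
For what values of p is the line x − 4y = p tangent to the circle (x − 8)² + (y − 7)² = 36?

p = −20 ± 6√17

The line touches the circle iff its distance from (8, 7) is 6:
|1·8 − 4·7 − p| / √17 = 6
|p − (−20)| = 6√17.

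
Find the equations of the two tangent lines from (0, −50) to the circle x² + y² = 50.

7x − y = 50 and 7x + y = −50

A line y − (−50) = m(x − (0)) is tangent when its distance from (0, 0) is 5√2:
(0m − (50))² = 50(m² + 1)
m² − 49 = 0, so m = 7 or m = −7.
With m = 7: 7x − y = 50. With m = −7: 7x + y = −50.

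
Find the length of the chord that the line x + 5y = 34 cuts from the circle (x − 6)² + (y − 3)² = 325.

7√26

Substitute y = (34 − x)/5:
26x² − 338x − 6864 = 0  ⟹  x² − 13x − 264 = 0
x = 24 or x = −11, giving (24, 2) and (−11, 9).
Chord length = distance between (24, 2) and (−11, 9) = √1274 = 7√26.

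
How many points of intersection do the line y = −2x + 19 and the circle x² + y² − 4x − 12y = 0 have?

2

Substituting the line into the circle gives 5x² − 56x + 133 = 0.
Discriminant = (−56)² − 4·5·(133) = 476 > 0.
Two real roots: the line is a secant.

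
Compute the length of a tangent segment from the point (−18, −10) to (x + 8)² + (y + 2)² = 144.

2√5

With centre O = (−8, −2), |OP|² = 164 and r² = 144.
Power of the point: PT² = |PO|² − r² = 20, so PT = 2√5.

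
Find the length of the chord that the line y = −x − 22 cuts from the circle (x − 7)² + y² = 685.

23√2

Express y = −x − 22 and substitute into the circle:
2x² + 30x − 152 = 0  ⟹  x² + 15x − 76 = 0
x = 4 or x = −19, giving (4, −26) and (−19, −3).
|(4, −26) − (−19, −3)| = √((23)² + (−23)²) = 23√2.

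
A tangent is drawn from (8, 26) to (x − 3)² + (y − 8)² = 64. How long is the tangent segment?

The centre is (3, 8) and r = 8. The square of the distance from P to the centre is 25 + 324 = 349.
The tangent meets the radius at right angles, so tangent² = |PO|² − r² = 349 − 64 = 285.

√285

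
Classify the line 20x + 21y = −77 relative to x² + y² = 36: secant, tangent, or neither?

Substituting the line into the circle gives 841x² + 3080x − 9947 = 0.
Δ = 9486400 − (−33461708) = 42948108.
Two real roots: the line is a secant.

secant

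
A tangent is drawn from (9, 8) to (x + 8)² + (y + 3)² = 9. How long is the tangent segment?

√401

Centre (−8, −3), r² = 9. |PO|² = (17)² + (11)² = 410.
The tangent meets the radius at right angles, so tangent² = |PO|² − r² = 410 − 9 = 401.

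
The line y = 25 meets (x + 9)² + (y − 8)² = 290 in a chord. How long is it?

The distance from (−9, 8) to the line is 17, and r² = 290.
Chord = 2√(r² − d²) = 2·√(1) = 2.

2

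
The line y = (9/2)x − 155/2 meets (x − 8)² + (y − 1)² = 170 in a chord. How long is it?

Express y = (−155 + 9x)/2 and substitute into the circle:
85x² − 2890x + 24225 = 0  ⟹  x² − 34x + 285 = 0
x = 19 or x = 15, giving (19, 8) and (15, −10).
|(19, 8) − (15, −10)| = √((4)² + (18)²) = 2√85.

2√85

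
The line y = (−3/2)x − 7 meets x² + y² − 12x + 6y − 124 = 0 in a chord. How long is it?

6√13

The distance from (6, −3) to the line is 26/√13, and r² = 169.
Chord = 2√(r² − d²) = 2·√(117) = 6√13.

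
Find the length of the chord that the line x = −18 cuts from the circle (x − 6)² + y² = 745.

26

The distance from (6, 0) to the line is 24, and r² = 745.
Half the chord is √(r² − d²) = √(169), so the full chord is 26.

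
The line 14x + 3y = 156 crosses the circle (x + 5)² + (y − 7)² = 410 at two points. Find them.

(6, 24) and (12, −4)

From the line, y = (156 − 14x)/3. Substituting:
205x² − 3690x + 14760 = 0  ⟹  x² − 18x + 72 = 0
x = 12 or x = 6, giving (12, −4) and (6, 24).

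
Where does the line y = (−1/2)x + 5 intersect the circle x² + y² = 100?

(−6, 8) and (10, 0)

Express y = (10 − x)/2 and substitute into the circle:
5x² − 20x − 300 = 0  ⟹  x² − 4x − 60 = 0
x = 10 or x = −6, giving (10, 0) and (−6, 8).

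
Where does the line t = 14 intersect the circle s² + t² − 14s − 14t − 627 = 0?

(−19, 14) and (33, 14)

From the line, t = 14. Substituting:
s² − 14s − 627 = 0
s = 33 or s = −19, giving (33, 14) and (−19, 14).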